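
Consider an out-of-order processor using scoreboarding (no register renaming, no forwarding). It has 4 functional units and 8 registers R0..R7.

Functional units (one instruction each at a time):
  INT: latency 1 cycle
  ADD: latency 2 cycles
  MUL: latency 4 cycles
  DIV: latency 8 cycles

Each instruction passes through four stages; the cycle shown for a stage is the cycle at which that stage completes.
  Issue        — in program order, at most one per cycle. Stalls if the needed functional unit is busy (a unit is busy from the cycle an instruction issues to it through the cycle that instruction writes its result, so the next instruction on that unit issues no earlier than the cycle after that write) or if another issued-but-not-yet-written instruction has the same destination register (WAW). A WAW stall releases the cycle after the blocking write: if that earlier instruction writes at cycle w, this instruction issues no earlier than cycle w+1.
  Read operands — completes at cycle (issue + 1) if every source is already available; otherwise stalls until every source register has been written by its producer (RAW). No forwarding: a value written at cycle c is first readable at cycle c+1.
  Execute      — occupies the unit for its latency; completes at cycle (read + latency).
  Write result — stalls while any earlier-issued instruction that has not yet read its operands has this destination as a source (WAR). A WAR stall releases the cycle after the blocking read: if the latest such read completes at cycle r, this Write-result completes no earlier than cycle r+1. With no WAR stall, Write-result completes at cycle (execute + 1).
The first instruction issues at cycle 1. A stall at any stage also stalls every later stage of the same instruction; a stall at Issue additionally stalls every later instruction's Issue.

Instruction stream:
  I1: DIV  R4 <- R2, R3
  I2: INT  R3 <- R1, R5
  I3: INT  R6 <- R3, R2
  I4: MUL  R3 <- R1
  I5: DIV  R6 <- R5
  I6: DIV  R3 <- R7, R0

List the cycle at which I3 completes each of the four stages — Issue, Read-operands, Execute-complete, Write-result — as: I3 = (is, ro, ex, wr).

1) issue 1, read 2, done 10, write 11
2) issue 2, read 3, done 4, write 5
3) issue 6, read 7, done 8, write 9  <struct: INT busy until I2 writes@5>
4) issue 7, read 8, done 12, write 13
5) issue 12, read 13, done 21, write 22  <struct: DIV busy until I1 writes@11>
6) issue 23, read 24, done 32, write 33  <struct: DIV busy until I5 writes@22>

I3 = (6, 7, 8, 9)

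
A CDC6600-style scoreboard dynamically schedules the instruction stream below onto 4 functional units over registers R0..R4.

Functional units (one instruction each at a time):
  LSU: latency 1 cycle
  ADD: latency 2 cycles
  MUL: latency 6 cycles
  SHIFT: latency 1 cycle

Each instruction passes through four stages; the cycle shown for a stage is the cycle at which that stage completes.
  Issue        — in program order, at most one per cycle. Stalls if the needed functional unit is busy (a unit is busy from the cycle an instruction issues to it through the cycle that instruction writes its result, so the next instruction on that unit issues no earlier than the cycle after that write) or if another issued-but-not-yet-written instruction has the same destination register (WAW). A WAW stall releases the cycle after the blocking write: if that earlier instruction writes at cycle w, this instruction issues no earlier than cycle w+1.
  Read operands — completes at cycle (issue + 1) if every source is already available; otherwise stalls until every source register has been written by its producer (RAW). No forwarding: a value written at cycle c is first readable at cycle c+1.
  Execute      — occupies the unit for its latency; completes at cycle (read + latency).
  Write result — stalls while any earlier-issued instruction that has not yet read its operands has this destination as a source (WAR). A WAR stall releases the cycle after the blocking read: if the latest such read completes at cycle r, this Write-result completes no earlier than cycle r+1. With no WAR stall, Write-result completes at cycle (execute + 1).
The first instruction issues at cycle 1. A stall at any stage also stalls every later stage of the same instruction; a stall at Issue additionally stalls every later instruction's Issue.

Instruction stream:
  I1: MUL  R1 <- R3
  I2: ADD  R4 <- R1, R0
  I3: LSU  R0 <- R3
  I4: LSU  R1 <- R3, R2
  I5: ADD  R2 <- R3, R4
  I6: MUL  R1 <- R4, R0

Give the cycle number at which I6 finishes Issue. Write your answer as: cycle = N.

[I1] 1/2/8/9
[I2] 2/10/12/13  (RAW R1: wait I1 write@9)
[I3] 3/4/5/11  (WAR R0: wait I2 read@10)
[I4] 12/13/14/15  (struct: LSU busy until I3 writes@11)
[I5] 14/15/17/18  (struct: ADD busy until I2 writes@13)
[I6] 16/17/23/24  (WAW R1: wait I4 write@15)

cycle = 16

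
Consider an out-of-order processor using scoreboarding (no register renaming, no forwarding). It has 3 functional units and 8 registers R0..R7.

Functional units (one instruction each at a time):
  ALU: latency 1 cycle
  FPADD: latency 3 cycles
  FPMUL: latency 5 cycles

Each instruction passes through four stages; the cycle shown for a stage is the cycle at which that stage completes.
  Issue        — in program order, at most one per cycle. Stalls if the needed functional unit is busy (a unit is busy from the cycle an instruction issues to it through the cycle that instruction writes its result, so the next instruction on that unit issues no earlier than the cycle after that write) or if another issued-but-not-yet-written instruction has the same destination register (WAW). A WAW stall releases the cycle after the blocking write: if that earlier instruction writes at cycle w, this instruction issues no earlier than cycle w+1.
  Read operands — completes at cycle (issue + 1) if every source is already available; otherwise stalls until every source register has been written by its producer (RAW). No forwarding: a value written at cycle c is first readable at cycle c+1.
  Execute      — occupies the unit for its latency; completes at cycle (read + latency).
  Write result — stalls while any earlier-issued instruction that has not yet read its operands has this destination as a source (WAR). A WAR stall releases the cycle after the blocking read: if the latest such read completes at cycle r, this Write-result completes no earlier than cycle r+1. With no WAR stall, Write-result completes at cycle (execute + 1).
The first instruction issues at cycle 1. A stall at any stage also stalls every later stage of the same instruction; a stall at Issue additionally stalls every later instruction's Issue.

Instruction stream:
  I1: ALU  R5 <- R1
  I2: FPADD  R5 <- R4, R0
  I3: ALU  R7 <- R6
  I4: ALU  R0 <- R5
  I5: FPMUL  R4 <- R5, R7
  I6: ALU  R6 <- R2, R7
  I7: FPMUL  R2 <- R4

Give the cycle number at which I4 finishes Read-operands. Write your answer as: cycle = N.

t=1  I1 issues→ALU
t=2  I1 reads
t=3  I1 exec-done
t=4  I1 writes R5
t=5  I2 issues→FPADD
t=6  I2 reads; I3 issues→ALU
t=7  I3 reads
t=8  I3 exec-done
t=9  I2 exec-done; I3 writes R7
t=10  I2 writes R5; I4 issues→ALU
t=11  I4 reads; I5 issues→FPMUL
t=12  I4 exec-done; I5 reads
t=13  I4 writes R0
t=14  I6 issues→ALU
t=15  I6 reads
t=16  I6 exec-done
t=17  I5 exec-done; I6 writes R6
t=18  I5 writes R4
t=19  I7 issues→FPMUL
t=20  I7 reads
t=25  I7 exec-done
t=26  I7 writes R2

cycle = 11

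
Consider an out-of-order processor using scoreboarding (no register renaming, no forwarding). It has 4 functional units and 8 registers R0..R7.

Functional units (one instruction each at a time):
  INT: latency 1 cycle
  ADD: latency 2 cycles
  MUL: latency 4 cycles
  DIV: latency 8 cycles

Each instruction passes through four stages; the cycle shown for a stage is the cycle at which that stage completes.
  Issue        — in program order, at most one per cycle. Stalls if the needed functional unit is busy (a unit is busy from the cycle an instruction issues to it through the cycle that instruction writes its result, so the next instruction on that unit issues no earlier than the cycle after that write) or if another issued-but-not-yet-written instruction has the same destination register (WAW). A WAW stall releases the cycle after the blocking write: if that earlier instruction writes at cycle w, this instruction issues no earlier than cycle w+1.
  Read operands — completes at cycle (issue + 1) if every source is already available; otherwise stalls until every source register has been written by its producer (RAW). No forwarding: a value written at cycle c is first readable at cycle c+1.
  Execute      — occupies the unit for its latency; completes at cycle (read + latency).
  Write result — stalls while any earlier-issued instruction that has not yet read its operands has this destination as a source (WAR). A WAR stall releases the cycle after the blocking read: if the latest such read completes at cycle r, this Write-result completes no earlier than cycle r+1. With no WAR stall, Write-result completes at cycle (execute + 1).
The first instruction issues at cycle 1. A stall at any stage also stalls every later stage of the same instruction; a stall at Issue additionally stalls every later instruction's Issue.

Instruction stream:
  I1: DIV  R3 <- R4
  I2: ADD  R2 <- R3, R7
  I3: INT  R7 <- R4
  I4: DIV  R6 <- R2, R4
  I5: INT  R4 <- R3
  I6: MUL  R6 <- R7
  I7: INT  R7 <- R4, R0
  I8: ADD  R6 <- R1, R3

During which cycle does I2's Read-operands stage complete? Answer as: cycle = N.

[I1] 1/2/10/11
[I2] 2/12/14/15  (RAW R3: wait I1 write@11)
[I3] 3/4/5/13  (WAR R7: wait I2 read@12)
[I4] 12/16/24/25  (struct: DIV busy until I1 writes@11; RAW R2: wait I2 write@15)
[I5] 14/15/16/17  (struct: INT busy until I3 writes@13)
[I6] 26/27/31/32  (WAW R6: wait I4 write@25)
[I7] 27/28/29/30
[I8] 33/34/36/37  (WAW R6: wait I6 write@32)

cycle = 12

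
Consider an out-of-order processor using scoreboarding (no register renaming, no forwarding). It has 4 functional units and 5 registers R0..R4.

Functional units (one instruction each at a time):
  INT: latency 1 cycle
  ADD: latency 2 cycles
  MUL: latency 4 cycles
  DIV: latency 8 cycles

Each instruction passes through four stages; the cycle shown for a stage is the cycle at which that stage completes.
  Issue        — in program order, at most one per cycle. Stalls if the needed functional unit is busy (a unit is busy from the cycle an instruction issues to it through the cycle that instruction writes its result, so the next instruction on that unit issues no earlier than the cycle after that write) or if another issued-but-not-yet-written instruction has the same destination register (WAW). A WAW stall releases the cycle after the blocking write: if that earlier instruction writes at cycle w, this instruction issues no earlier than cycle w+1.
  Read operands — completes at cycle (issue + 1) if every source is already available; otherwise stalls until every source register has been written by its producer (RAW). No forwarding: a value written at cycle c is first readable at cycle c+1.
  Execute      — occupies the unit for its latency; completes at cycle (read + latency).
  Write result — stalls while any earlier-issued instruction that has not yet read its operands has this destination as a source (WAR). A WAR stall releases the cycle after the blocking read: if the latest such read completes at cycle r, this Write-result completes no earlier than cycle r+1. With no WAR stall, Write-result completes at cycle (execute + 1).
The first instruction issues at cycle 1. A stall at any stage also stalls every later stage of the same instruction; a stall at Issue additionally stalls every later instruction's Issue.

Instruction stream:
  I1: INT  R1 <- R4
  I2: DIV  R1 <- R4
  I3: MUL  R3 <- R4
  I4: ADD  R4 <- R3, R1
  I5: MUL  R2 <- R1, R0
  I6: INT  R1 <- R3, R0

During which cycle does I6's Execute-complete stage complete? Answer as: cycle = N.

cycle = 18

cycle 1: I1 dispatched to INT
cycle 2: I1 operands ready
cycle 3: I1 complete
cycle 4: R1←I1
cycle 5: I2 dispatched to DIV
cycle 6: I2 operands ready · I3 dispatched to MUL
cycle 7: I3 operands ready · I4 dispatched to ADD
cycle 11: I3 complete
cycle 12: R3←I3
cycle 13: I5 dispatched to MUL
cycle 14: I2 complete
cycle 15: R1←I2
cycle 16: I4 operands ready · I5 operands ready · I6 dispatched to INT
cycle 17: I6 operands ready
cycle 18: I4 complete · I6 complete
cycle 19: R4←I4 · R1←I6
cycle 20: I5 complete
cycle 21: R2←I5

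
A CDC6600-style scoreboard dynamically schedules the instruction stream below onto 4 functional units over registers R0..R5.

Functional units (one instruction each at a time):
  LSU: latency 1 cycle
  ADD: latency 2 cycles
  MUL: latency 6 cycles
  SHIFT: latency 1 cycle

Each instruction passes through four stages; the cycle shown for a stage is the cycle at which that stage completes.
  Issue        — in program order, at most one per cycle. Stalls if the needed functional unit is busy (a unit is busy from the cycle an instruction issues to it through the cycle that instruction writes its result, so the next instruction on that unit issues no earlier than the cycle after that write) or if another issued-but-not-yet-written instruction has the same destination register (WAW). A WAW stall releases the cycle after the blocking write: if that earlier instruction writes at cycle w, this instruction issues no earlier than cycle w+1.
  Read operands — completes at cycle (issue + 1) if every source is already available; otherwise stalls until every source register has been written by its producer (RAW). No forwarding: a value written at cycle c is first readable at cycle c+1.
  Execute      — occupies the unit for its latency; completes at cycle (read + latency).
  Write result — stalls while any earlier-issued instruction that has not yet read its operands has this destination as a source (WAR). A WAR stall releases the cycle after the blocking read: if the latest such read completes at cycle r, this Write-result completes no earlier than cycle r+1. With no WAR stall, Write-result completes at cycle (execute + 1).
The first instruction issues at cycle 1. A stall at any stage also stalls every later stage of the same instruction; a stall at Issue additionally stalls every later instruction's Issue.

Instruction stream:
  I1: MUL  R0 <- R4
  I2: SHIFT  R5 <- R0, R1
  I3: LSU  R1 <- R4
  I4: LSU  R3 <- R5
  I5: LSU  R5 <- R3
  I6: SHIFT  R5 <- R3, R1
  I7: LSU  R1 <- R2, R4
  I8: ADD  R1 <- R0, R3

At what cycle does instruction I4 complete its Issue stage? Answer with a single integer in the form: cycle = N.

t=1  issue I1 (MUL)
t=2  I1 read-ops; issue I2 (SHIFT)
t=3  issue I3 (LSU)
t=4  I3 read-ops
t=5  I3 finished on LSU
t=8  I1 finished on MUL
t=9  I1→R0
t=10  I2 read-ops
t=11  I2 finished on SHIFT; I3→R1
t=12  I2→R5; issue I4 (LSU)
t=13  I4 read-ops
t=14  I4 finished on LSU
t=15  I4→R3
t=16  issue I5 (LSU)
t=17  I5 read-ops
t=18  I5 finished on LSU
t=19  I5→R5
t=20  issue I6 (SHIFT)
t=21  I6 read-ops; issue I7 (LSU)
t=22  I6 finished on SHIFT; I7 read-ops
t=23  I6→R5; I7 finished on LSU
t=24  I7→R1
t=25  issue I8 (ADD)
t=26  I8 read-ops
t=28  I8 finished on ADD
t=29  I8→R1

cycle = 12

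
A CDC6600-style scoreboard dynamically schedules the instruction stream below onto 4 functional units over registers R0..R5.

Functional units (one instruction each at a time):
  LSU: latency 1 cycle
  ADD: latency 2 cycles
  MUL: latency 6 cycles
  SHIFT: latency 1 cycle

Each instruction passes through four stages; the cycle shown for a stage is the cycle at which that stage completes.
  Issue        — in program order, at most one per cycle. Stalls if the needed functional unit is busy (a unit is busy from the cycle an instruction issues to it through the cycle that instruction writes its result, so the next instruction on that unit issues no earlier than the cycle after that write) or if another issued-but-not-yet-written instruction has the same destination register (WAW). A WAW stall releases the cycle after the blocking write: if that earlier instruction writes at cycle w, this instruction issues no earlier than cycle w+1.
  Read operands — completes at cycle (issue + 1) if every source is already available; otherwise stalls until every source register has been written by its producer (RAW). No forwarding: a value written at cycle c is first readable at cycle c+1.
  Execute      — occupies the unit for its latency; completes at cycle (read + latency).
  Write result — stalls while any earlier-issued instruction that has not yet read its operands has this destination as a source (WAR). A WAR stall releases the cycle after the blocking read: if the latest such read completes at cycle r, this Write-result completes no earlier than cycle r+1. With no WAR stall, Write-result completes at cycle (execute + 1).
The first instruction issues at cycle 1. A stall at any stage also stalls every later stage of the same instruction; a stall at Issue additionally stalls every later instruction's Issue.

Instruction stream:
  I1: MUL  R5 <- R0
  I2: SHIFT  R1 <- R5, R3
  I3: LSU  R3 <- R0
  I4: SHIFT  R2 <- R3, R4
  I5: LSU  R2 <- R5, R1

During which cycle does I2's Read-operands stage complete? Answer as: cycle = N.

cycle = 10

c1: I1 issues→MUL
c2: I1 reads; I2 issues→SHIFT
c3: I3 issues→LSU
c4: I3 reads
c5: I3 exec-done
c8: I1 exec-done
c9: I1 writes R5
c10: I2 reads
c11: I2 exec-done; I3 writes R3
c12: I2 writes R1
c13: I4 issues→SHIFT
c14: I4 reads
c15: I4 exec-done
c16: I4 writes R2
c17: I5 issues→LSU
c18: I5 reads
c19: I5 exec-done
c20: I5 writes R2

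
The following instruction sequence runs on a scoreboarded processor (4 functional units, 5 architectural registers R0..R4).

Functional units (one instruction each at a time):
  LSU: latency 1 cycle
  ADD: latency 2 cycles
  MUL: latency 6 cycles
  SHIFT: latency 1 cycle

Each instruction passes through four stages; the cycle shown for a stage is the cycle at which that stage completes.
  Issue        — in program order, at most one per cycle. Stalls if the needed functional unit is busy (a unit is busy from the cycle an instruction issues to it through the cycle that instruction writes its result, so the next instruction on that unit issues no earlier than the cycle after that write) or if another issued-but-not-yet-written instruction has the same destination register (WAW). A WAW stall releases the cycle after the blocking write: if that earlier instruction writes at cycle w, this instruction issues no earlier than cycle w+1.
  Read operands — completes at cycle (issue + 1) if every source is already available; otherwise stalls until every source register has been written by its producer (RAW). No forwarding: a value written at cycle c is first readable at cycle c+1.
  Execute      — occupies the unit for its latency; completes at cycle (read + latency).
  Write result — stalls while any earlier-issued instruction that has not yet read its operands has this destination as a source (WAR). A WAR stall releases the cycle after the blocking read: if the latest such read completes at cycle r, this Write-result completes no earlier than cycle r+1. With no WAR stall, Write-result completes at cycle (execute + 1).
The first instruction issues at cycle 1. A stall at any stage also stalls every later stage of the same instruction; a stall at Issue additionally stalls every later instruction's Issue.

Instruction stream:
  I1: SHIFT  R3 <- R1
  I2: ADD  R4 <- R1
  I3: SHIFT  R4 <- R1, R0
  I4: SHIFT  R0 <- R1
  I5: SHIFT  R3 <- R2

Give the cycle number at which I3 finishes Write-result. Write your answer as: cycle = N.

cycle = 10

  I1 | 1 | 2 | 3 | 4
  I2 | 2 | 3 | 5 | 6
  I3 | 7 | 8 | 9 | 10   WAW R4: wait I2 write@6
  I4 | 11 | 12 | 13 | 14   struct: SHIFT busy until I3 writes@10
  I5 | 15 | 16 | 17 | 18   struct: SHIFT busy until I4 writes@14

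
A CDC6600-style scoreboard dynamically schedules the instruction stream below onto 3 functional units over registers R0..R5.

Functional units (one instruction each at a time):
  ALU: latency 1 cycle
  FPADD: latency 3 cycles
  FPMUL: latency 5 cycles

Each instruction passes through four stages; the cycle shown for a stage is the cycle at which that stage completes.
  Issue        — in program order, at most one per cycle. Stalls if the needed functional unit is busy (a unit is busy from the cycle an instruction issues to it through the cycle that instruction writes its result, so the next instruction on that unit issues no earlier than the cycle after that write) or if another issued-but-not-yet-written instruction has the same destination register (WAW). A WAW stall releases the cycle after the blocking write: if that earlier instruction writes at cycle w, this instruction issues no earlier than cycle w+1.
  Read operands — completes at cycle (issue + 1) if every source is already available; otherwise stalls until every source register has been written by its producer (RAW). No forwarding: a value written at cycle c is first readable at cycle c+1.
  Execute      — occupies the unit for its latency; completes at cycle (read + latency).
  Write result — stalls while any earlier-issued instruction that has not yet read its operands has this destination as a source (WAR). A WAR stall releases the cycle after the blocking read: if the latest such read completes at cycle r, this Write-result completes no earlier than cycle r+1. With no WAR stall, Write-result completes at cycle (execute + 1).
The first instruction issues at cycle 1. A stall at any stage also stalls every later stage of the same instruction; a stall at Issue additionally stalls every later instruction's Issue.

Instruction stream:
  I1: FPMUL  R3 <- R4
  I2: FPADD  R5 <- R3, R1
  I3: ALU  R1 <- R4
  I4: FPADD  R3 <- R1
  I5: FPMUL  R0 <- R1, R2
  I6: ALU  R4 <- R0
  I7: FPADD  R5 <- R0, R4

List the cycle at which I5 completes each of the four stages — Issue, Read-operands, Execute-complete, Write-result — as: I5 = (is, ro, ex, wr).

I5 = (15, 16, 21, 22)

  I1 | 1 | 2 | 7 | 8
  I2 | 2 | 9 | 12 | 13   RAW R3: wait I1 write@8
  I3 | 3 | 4 | 5 | 10   WAR R1: wait I2 read@9
  I4 | 14 | 15 | 18 | 19   struct: FPADD busy until I2 writes@13
  I5 | 15 | 16 | 21 | 22
  I6 | 16 | 23 | 24 | 25   RAW R0: wait I5 write@22
  I7 | 20 | 26 | 29 | 30   struct: FPADD busy until I4 writes@19 · RAW R4: wait I6 write@25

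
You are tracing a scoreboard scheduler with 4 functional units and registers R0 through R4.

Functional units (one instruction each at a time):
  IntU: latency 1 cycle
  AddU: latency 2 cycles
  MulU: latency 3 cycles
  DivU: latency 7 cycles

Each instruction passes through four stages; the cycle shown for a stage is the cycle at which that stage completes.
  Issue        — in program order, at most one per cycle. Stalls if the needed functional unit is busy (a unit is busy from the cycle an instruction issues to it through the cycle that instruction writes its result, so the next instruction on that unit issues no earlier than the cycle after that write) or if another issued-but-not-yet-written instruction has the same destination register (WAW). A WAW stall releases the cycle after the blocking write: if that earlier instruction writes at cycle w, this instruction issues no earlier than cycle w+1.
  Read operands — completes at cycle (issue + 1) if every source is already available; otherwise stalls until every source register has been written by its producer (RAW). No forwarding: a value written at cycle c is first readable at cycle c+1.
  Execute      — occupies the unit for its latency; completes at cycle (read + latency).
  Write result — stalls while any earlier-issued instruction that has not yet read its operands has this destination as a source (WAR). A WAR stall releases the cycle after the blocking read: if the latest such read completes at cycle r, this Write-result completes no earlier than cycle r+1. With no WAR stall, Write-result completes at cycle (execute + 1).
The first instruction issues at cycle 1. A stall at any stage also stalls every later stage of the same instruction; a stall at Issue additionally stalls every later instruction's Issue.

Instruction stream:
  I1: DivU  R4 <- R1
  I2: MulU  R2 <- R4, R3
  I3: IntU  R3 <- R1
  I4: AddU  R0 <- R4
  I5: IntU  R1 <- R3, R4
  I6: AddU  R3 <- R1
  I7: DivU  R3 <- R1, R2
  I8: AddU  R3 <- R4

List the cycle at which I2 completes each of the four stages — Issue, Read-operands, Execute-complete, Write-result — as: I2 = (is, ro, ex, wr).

t=1  I1 issues→DivU
t=2  I1 reads · I2 issues→MulU
t=3  I3 issues→IntU
t=4  I3 reads · I4 issues→AddU
t=5  I3 exec-done
t=9  I1 exec-done
t=10  I1 writes R4
t=11  I2 reads · I4 reads
t=12  I3 writes R3
t=13  I4 exec-done · I5 issues→IntU
t=14  I2 exec-done · I4 writes R0 · I5 reads
t=15  I2 writes R2 · I5 exec-done · I6 issues→AddU
t=16  I5 writes R1
t=17  I6 reads
t=19  I6 exec-done
t=20  I6 writes R3
t=21  I7 issues→DivU
t=22  I7 reads
t=29  I7 exec-done
t=30  I7 writes R3
t=31  I8 issues→AddU
t=32  I8 reads
t=34  I8 exec-done
t=35  I8 writes R3

I2 = (2, 11, 14, 15)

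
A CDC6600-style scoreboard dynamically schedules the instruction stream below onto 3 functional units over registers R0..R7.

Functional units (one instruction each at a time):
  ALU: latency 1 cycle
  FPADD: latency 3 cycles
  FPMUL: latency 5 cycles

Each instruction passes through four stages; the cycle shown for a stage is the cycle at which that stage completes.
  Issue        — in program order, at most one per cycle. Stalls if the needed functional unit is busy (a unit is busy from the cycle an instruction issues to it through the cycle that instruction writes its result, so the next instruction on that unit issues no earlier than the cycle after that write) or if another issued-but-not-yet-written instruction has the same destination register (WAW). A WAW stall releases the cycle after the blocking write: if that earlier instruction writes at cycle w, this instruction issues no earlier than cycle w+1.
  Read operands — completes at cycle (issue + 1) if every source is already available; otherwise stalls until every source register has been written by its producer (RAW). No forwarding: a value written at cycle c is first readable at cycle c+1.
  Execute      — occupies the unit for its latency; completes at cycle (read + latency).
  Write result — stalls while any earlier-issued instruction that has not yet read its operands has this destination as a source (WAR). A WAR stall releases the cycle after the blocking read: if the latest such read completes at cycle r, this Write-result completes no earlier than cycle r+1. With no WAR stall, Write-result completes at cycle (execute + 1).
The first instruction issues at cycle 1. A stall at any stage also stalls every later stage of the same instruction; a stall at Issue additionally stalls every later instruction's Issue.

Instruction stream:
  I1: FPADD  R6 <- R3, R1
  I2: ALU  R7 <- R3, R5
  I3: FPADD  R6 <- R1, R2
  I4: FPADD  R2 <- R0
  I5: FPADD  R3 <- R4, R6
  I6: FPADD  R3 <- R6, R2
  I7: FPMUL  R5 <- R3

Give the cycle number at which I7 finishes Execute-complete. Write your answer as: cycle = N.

cycle = 36

t=1  I1 issues→FPADD
t=2  I1 reads | I2 issues→ALU
t=3  I2 reads
t=4  I2 exec-done
t=5  I1 exec-done | I2 writes R7
t=6  I1 writes R6
t=7  I3 issues→FPADD
t=8  I3 reads
t=11  I3 exec-done
t=12  I3 writes R6
t=13  I4 issues→FPADD
t=14  I4 reads
t=17  I4 exec-done
t=18  I4 writes R2
t=19  I5 issues→FPADD
t=20  I5 reads
t=23  I5 exec-done
t=24  I5 writes R3
t=25  I6 issues→FPADD
t=26  I6 reads | I7 issues→FPMUL
t=29  I6 exec-done
t=30  I6 writes R3
t=31  I7 reads
t=36  I7 exec-done
t=37  I7 writes R5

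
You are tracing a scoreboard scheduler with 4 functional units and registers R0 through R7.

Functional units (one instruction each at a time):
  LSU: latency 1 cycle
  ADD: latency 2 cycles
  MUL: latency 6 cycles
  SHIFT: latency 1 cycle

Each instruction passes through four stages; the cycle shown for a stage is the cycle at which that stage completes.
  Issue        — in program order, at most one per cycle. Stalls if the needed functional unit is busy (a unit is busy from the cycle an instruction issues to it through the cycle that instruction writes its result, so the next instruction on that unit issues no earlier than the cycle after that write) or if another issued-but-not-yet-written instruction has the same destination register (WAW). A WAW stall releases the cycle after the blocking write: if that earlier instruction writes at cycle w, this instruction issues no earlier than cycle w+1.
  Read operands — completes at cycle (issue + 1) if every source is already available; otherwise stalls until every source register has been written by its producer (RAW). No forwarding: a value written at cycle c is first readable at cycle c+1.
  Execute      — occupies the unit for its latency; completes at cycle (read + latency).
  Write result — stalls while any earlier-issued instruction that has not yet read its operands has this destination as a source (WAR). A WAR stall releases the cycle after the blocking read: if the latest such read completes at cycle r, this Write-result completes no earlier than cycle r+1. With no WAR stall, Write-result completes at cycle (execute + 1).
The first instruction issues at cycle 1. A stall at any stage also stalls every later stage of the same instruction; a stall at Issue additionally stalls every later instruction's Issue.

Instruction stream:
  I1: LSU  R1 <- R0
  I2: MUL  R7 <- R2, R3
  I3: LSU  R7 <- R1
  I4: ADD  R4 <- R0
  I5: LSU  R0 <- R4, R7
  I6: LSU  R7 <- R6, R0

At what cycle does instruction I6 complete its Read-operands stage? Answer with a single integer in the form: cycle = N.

cycle = 21

I1 -> (1, 2, 3, 4)
I2 -> (2, 3, 9, 10)
I3 -> (11, 12, 13, 14)  // WAW R7: wait I2 write@10
I4 -> (12, 13, 15, 16)
I5 -> (15, 17, 18, 19)  // struct: LSU busy until I3 writes@14, RAW R4: wait I4 write@16
I6 -> (20, 21, 22, 23)  // struct: LSU busy until I5 writes@19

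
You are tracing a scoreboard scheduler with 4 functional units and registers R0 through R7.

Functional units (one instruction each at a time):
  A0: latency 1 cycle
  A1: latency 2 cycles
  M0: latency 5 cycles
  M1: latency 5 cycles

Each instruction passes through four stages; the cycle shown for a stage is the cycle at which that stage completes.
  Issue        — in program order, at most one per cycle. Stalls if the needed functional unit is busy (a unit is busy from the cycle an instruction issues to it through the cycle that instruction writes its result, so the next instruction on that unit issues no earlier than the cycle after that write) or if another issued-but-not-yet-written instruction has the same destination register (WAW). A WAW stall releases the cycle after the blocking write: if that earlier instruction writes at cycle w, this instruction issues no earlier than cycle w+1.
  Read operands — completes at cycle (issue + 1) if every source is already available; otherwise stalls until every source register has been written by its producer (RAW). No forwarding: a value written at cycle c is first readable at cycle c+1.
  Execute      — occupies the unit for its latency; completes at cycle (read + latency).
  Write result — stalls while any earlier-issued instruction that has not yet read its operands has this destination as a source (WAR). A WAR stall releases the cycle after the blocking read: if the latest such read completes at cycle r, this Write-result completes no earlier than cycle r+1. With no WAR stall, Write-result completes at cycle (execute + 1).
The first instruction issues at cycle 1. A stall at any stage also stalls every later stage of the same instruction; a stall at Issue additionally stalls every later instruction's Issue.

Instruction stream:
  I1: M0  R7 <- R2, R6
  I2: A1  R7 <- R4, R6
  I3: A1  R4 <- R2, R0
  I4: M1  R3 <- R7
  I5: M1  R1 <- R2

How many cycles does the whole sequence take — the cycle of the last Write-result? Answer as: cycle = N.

cycle = 30

I1 -> (1, 2, 7, 8)
I2 -> (9, 10, 12, 13)  // WAW R7: wait I1 write@8
I3 -> (14, 15, 17, 18)  // struct: A1 busy until I2 writes@13
I4 -> (15, 16, 21, 22)
I5 -> (23, 24, 29, 30)  // struct: M1 busy until I4 writes@22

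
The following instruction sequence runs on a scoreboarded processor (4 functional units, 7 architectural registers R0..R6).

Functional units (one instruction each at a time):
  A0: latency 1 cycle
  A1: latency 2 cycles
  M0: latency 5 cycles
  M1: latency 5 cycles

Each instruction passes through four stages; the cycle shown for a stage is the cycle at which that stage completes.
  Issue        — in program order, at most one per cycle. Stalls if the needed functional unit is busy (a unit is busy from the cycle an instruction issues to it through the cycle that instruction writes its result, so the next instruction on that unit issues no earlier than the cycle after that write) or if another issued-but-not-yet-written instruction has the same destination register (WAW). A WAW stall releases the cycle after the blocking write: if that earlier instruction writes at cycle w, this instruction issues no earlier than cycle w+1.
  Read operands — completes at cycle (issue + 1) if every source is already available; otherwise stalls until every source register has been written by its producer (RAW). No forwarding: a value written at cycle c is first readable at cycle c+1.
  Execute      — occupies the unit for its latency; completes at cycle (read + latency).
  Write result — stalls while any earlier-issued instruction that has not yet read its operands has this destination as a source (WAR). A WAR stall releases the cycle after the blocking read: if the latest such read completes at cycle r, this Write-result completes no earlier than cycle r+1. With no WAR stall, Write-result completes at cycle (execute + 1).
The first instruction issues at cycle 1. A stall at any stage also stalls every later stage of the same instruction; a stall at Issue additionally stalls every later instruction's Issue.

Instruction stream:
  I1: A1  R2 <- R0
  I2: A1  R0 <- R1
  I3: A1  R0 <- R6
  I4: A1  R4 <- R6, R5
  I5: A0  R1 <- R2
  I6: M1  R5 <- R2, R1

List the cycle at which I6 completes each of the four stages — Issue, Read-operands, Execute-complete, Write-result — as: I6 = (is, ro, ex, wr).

I6 = (18, 21, 26, 27)

[I1] 1/2/4/5
[I2] 6/7/9/10  (struct: A1 busy until I1 writes@5)
[I3] 11/12/14/15  (struct: A1 busy until I2 writes@10)
[I4] 16/17/19/20  (struct: A1 busy until I3 writes@15)
[I5] 17/18/19/20
[I6] 18/21/26/27  (RAW R1: wait I5 write@20)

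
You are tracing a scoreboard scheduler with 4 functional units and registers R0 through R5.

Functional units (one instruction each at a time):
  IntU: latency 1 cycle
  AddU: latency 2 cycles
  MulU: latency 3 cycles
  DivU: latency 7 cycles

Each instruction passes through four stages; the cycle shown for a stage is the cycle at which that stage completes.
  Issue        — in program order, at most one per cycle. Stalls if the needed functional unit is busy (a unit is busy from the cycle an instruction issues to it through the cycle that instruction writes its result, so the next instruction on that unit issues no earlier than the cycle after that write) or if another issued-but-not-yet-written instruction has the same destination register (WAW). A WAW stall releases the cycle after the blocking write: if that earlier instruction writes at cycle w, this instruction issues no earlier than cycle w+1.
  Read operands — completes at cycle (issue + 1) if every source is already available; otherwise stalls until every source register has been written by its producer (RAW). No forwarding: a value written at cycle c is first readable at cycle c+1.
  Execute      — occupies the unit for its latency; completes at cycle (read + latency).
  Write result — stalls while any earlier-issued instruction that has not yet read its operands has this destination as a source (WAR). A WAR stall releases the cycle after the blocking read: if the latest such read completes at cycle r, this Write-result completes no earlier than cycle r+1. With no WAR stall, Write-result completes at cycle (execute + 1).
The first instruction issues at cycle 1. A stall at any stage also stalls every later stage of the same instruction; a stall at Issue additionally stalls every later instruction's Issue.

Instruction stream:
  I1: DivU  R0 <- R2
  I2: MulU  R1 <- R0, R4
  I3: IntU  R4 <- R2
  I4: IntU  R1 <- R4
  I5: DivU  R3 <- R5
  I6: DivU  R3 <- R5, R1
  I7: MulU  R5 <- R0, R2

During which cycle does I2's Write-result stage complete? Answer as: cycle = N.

c1: I1 issues→DivU
c2: I1 reads, I2 issues→MulU
c3: I3 issues→IntU
c4: I3 reads
c5: I3 exec-done
c9: I1 exec-done
c10: I1 writes R0
c11: I2 reads
c12: I3 writes R4
c14: I2 exec-done
c15: I2 writes R1
c16: I4 issues→IntU
c17: I4 reads, I5 issues→DivU
c18: I4 exec-done, I5 reads
c19: I4 writes R1
c25: I5 exec-done
c26: I5 writes R3
c27: I6 issues→DivU
c28: I6 reads, I7 issues→MulU
c29: I7 reads
c32: I7 exec-done
c33: I7 writes R5
c35: I6 exec-done
c36: I6 writes R3

cycle = 15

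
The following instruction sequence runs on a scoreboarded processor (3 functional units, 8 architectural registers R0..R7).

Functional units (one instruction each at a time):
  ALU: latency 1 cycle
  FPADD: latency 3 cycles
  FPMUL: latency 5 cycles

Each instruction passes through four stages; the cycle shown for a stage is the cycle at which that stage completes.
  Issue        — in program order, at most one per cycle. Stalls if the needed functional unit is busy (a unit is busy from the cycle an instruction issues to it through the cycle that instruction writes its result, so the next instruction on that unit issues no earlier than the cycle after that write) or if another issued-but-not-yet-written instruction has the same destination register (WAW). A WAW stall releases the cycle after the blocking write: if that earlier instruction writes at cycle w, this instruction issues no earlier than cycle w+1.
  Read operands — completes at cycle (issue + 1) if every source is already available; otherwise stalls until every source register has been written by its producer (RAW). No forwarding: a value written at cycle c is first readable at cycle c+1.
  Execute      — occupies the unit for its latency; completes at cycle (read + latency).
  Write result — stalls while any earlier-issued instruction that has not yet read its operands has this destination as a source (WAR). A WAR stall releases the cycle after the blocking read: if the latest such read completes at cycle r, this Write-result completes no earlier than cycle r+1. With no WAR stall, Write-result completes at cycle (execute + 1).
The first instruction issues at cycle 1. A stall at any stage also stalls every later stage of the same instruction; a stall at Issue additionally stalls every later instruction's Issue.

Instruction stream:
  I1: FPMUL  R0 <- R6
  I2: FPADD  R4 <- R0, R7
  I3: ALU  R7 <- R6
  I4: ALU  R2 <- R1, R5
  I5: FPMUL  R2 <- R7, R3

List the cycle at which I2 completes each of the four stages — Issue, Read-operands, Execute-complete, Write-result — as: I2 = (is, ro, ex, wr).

t=1  I1 dispatched to FPMUL
t=2  I1 operands ready · I2 dispatched to FPADD
t=3  I3 dispatched to ALU
t=4  I3 operands ready
t=5  I3 complete
t=7  I1 complete
t=8  R0←I1
t=9  I2 operands ready
t=10  R7←I3
t=11  I4 dispatched to ALU
t=12  I2 complete · I4 operands ready
t=13  R4←I2 · I4 complete
t=14  R2←I4
t=15  I5 dispatched to FPMUL
t=16  I5 operands ready
t=21  I5 complete
t=22  R2←I5

I2 = (2, 9, 12, 13)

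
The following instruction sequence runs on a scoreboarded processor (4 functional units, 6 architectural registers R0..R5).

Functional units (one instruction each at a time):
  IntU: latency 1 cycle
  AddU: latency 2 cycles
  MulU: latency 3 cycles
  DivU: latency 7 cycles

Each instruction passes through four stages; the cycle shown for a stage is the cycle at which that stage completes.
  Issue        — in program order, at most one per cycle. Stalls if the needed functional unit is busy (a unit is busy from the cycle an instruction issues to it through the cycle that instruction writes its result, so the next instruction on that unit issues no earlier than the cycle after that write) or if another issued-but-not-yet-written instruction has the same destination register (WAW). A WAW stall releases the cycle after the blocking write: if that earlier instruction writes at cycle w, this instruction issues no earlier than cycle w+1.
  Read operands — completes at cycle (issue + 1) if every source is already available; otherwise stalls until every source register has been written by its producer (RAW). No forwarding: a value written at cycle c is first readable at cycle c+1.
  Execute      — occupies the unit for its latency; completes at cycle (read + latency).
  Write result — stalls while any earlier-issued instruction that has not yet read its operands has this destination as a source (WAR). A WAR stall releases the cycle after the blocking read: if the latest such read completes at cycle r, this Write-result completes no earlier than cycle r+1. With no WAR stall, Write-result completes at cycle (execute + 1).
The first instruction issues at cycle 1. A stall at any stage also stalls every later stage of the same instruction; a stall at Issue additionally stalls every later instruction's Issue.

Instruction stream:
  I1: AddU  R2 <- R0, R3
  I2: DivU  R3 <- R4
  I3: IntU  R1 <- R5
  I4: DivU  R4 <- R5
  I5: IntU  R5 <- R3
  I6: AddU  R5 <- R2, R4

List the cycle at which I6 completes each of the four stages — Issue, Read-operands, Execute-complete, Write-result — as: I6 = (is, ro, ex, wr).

I6 = (17, 22, 24, 25)

t=1  I1 dispatched to AddU
t=2  I1 operands ready, I2 dispatched to DivU
t=3  I2 operands ready, I3 dispatched to IntU
t=4  I1 complete, I3 operands ready
t=5  R2←I1, I3 complete
t=6  R1←I3
t=10  I2 complete
t=11  R3←I2
t=12  I4 dispatched to DivU
t=13  I4 operands ready, I5 dispatched to IntU
t=14  I5 operands ready
t=15  I5 complete
t=16  R5←I5
t=17  I6 dispatched to AddU
t=20  I4 complete
t=21  R4←I4
t=22  I6 operands ready
t=24  I6 complete
t=25  R5←I6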